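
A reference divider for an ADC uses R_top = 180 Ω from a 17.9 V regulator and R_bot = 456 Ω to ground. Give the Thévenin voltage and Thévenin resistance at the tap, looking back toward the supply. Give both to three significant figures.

V_th = 12.8 V, R_th = 129 Ω

V_th is the open-circuit tap voltage: 17.9 × 456/(180 + 456) = 12.8 V.
With the supply zeroed, R_top and R_bot appear in parallel from the tap: R_th = R_top‖R_bot = (180 × 456)/636.0 = 129 Ω.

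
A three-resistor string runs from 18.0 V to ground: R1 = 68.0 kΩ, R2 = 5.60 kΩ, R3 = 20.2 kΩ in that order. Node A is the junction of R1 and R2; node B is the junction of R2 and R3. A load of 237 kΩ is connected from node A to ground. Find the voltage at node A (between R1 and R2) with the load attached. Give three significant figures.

V ≈ 4.59 V

Below node A the series string R2+R3 = 25.80 kΩ sits in parallel with the 237 kΩ load: 23.27 kΩ.
V_A = 18.0 × 23.27/(68.0 + 23.27) = 4.59 V.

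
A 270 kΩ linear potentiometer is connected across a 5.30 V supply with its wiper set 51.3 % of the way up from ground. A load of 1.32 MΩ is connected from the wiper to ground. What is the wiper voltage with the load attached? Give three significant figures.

V ≈ 2.59 V

The wiper splits the pot into (1−α)R = 131.5 kΩ above and αR = 138.5 kΩ below.
Lower section ‖ load = 125.4 kΩ.
V_wiper = 5.30 × 125.4/(131.5 + 125.4) = 2.59 V.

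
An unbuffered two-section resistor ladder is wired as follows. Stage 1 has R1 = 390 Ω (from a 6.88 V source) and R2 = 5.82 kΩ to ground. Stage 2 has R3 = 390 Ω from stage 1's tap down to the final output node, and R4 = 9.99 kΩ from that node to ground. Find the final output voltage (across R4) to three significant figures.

Stage 2 presents R3+R4 = 10380 Ω as a load on stage 1's tap.
Stage 1's lower leg becomes R2‖(R3+R4) = 3729 Ω, so V_mid = 6.88 × 3729/4119 = 6.229 V.
Stage 2 is itself unloaded: V_out = V_mid × R4/(R3+R4) = 6.229 × 9990/10380 = 5.99 V.

V_out ≈ 5.99 V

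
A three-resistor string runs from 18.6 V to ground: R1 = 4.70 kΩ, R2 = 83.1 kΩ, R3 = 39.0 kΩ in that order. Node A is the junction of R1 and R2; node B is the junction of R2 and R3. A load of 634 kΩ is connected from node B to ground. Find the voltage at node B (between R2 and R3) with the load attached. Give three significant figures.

V ≈ 5.49 V

At node B, R3 is in parallel with the load: R3‖R_L = 36.74 kΩ.
Below node A the resistance is R2 + (R3‖R_L) = 119.8 kΩ, so V_A = 18.6 × 119.8/124.5 = 17.90 V.
Then V_B = V_A × (R3‖R_L)/(R2 + R3‖R_L) = 17.90 × 36.74/119.8 = 5.49 V.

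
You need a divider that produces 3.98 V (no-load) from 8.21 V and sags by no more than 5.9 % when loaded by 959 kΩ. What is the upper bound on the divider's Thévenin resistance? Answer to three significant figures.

R_th ≤ 60.1 kΩ

Loading drop = R_th/(R_th + R_L) ≤ 0.0590, so R_th ≤ R_L · ε/(1−ε) = 959 kΩ × 0.0590/0.9410 = 60.1 kΩ.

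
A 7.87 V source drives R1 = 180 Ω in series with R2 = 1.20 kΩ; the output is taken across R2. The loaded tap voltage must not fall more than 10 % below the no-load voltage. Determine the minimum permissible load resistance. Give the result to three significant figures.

R_L(min) ≈ 1.41 kΩ

Output resistance R_th = R1‖R2 = (180 × 1200)/1380 = 156.5 Ω.
The fractional drop is R_th/(R_th + R_L); requiring this ≤ 0.100 gives R_L ≥ R_th(1/0.100 − 1) = 156.5 × 9.000 = 1.41 kΩ.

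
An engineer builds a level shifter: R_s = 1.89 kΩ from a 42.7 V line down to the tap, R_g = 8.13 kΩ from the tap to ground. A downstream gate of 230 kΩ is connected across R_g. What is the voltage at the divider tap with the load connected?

V_out ≈ 34.4 V

The load sits in parallel with R_g: R_g‖R_L = (8.13 × 230) / (8.13 + 230) = 7.852 kΩ.
V_out = 42.7 × 7.852 / (1.89 + 7.852) = 42.7 × 7.852/9.742 = 34.4 V.
(Unloaded it would have been 34.6 V.)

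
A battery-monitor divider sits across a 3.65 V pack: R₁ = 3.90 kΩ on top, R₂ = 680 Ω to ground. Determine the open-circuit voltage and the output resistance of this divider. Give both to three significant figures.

V_th is the open-circuit tap voltage: 3.65 × 680/(3900 + 680) = 0.542 V.
With the supply zeroed, R₁ and R₂ appear in parallel from the tap: R_th = R₁‖R₂ = (3900 × 680)/4580 = 579 Ω.

V_th = 0.542 V, R_th = 579 Ω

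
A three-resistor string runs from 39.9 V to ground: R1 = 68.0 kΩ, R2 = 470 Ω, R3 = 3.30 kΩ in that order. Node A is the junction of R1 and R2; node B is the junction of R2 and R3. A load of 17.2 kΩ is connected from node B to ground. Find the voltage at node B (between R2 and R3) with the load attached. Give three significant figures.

At node B, R3 is in parallel with the load: R3‖R_L = 2769 Ω.
Below node A the resistance is R2 + (R3‖R_L) = 3239 Ω, so V_A = 39.9 × 3239/71240 = 1.814 V.
Then V_B = V_A × (R3‖R_L)/(R2 + R3‖R_L) = 1.814 × 2769/3239 = 1.55 V.

V ≈ 1.55 V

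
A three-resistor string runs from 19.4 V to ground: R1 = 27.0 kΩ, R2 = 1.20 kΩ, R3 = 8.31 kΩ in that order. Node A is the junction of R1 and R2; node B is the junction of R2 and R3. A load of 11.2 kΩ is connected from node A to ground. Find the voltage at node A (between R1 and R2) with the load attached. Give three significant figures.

V ≈ 3.10 V

Below node A the series string R2+R3 = 9.510 kΩ sits in parallel with the 11.2 kΩ load: 5.143 kΩ.
V_A = 19.4 × 5.143/(27.0 + 5.143) = 3.10 V.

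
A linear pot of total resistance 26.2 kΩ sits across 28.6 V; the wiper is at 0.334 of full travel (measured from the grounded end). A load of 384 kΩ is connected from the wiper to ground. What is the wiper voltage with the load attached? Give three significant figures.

V ≈ 9.41 V

The wiper splits the pot into (1−α)R = 17.45 kΩ above and αR = 8.751 kΩ below.
Lower section ‖ load = 8.556 kΩ.
V_wiper = 28.6 × 8.556/(17.45 + 8.556) = 9.41 V.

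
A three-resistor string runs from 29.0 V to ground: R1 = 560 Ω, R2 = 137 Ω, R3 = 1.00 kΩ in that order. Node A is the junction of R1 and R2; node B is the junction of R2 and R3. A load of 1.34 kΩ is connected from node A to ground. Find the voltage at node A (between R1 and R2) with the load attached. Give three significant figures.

V ≈ 15.2 V

Below node A the series string R2+R3 = 1137 Ω sits in parallel with the 1340 Ω load: 615.1 Ω.
V_A = 29.0 × 615.1/(560 + 615.1) = 15.2 V.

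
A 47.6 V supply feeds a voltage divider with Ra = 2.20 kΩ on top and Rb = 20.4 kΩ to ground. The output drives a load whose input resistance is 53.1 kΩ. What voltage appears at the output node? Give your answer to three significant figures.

V_out ≈ 41.4 V

The load sits in parallel with Rb: Rb‖R_L = (20.4 × 53.1) / (20.4 + 53.1) = 14.74 kΩ.
V_out = 47.6 × 14.74 / (2.20 + 14.74) = 47.6 × 14.74/16.94 = 41.4 V.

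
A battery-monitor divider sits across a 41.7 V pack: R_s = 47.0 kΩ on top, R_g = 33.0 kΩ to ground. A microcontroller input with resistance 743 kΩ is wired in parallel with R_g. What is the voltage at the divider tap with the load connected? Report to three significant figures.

V_out ≈ 16.8 V

The load sits in parallel with R_g: R_g‖R_L = (33.0 × 743) / (33.0 + 743) = 31.60 kΩ.
V_out = 41.7 × 31.60 / (47.0 + 31.60) = 41.7 × 31.60/78.60 = 16.8 V.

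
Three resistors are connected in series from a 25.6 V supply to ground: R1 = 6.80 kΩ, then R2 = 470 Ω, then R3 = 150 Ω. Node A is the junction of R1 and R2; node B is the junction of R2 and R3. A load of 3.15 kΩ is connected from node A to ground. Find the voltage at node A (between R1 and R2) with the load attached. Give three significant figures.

Below node A the series string R2+R3 = 620.0 Ω sits in parallel with the 3150 Ω load: 518.0 Ω.
V_A = 25.6 × 518.0/(6800 + 518.0) = 1.81 V.

V ≈ 1.81 V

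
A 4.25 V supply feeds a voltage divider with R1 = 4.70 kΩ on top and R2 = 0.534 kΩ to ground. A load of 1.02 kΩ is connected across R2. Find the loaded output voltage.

V_out ≈ 0.295 V

The load sits in parallel with R2: R2‖R_L = (534 × 1020) / (534 + 1020) = 350.5 Ω.
V_out = 4.25 × 350.5 / (4700 + 350.5) = 4.25 × 350.5/5051 = 0.295 V.
(Unloaded it would have been 0.434 V.)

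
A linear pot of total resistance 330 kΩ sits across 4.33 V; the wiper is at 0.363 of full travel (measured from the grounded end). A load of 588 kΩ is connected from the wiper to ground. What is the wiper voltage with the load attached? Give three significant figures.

The wiper splits the pot into (1−α)R = 210.2 kΩ above and αR = 119.8 kΩ below.
Lower section ‖ load = 99.52 kΩ.
V_wiper = 4.33 × 99.52/(210.2 + 99.52) = 1.39 V.

V ≈ 1.39 V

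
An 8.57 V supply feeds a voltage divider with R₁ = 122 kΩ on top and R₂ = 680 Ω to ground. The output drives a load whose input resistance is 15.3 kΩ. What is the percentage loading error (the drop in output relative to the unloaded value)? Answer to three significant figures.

The divider's output (Thévenin) resistance is R₁‖R₂ = 676.2 Ω.
Fractional drop under load = R_th/(R_th + R_L) = 676.2 / (676.2 + 15300) = 0.04233.
So the output falls by 4.23 %.

4.23 %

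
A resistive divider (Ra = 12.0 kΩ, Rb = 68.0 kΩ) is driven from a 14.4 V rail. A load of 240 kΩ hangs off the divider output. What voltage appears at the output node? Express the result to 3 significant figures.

V_out ≈ 11.7 V

The load sits in parallel with Rb: Rb‖R_L = (68.0 × 240) / (68.0 + 240) = 52.99 kΩ.
V_out = 14.4 × 52.99 / (12.0 + 52.99) = 14.4 × 52.99/64.99 = 11.7 V.
(Unloaded it would have been 12.2 V.)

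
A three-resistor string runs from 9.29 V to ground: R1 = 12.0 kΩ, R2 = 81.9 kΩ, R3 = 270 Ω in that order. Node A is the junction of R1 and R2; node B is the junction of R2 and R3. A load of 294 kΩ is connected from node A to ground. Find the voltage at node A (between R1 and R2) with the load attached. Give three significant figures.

V ≈ 7.83 V

Below node A the series string R2+R3 = 82170 Ω sits in parallel with the 294000 Ω load: 64220 Ω.
V_A = 9.29 × 64220/(12000 + 64220) = 7.83 V.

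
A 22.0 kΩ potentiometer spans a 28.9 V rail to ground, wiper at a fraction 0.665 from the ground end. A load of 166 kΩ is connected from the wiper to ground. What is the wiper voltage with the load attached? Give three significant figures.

The wiper splits the pot into (1−α)R = 7.370 kΩ above and αR = 14.63 kΩ below.
Lower section ‖ load = 13.45 kΩ.
V_wiper = 28.9 × 13.45/(7.370 + 13.45) = 18.7 V.

V ≈ 18.7 V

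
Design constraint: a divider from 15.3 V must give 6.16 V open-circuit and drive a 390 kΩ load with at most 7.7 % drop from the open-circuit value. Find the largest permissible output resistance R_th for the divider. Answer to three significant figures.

R_th ≤ 32.5 kΩ

Loading drop = R_th/(R_th + R_L) ≤ 0.0770, so R_th ≤ R_L · ε/(1−ε) = 390 kΩ × 0.0770/0.9230 = 32.5 kΩ.
(Any R1, R2 with R2/(R1+R2) = 0.403 and R1‖R2 ≤ 32.5 kΩ will meet the spec.)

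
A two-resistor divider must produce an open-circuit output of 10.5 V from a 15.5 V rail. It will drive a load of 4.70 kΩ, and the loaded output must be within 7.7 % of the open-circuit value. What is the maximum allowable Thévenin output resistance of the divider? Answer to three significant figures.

R_th ≤ 392 Ω

Loading drop = R_th/(R_th + R_L) ≤ 0.0770, so R_th ≤ R_L · ε/(1−ε) = 4.70 kΩ × 0.0770/0.9230 = 392 Ω.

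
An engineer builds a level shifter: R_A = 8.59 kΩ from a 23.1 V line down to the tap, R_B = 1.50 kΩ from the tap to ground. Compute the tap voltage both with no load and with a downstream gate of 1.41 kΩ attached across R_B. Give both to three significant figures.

Open-circuit: V = 23.1 × 1.50/(8.59 + 1.50) = 3.43 V.
With the load, R_B becomes R_B‖R_L = 0.7268 kΩ, so V = 23.1 × 0.7268/9.317 = 1.80 V.

Unloaded: 3.43 V; loaded: 1.80 V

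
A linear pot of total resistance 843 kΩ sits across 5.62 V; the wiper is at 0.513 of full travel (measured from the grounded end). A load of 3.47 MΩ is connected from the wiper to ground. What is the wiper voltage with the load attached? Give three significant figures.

The wiper splits the pot into (1−α)R = 410.5 kΩ above and αR = 432.5 kΩ below.
Lower section ‖ load = 384.5 kΩ.
V_wiper = 5.62 × 384.5/(410.5 + 384.5) = 2.72 V.

V ≈ 2.72 V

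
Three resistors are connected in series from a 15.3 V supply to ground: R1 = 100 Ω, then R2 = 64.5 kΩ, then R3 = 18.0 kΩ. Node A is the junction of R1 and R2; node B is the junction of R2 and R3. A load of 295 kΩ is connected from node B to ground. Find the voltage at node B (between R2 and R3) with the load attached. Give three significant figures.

V ≈ 3.18 V

At node B, R3 is in parallel with the load: R3‖R_L = 16960 Ω.
Below node A the resistance is R2 + (R3‖R_L) = 81460 Ω, so V_A = 15.3 × 81460/81560 = 15.28 V.
Then V_B = V_A × (R3‖R_L)/(R2 + R3‖R_L) = 15.28 × 16960/81460 = 3.18 V.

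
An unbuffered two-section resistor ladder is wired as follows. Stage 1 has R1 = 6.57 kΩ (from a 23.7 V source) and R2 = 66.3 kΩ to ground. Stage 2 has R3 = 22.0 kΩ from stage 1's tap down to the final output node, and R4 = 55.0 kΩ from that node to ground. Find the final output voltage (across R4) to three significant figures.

V_out ≈ 14.3 V

Stage 2 presents R3+R4 = 77.00 kΩ as a load on stage 1's tap.
Stage 1's lower leg becomes R2‖(R3+R4) = 35.63 kΩ, so V_mid = 23.7 × 35.63/42.20 = 20.01 V.
Stage 2 is itself unloaded: V_out = V_mid × R4/(R3+R4) = 20.01 × 55.0/77.00 = 14.3 V.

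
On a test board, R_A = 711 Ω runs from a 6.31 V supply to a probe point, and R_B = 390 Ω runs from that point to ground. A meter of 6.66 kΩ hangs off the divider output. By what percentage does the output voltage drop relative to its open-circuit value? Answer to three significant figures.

The divider's output (Thévenin) resistance is R_A‖R_B = 251.9 Ω.
Fractional drop under load = R_th/(R_th + R_L) = 251.9 / (251.9 + 6660) = 0.03644.
So the output falls by 3.64 %.

3.64 %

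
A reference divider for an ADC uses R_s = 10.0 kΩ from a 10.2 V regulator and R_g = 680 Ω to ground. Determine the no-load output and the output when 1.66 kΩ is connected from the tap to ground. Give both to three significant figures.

Unloaded: 0.649 V; loaded: 0.469 V

Open-circuit: V = 10.2 × 680/(10000 + 680) = 0.649 V.
With the load, R_g becomes R_g‖R_L = 482.4 Ω, so V = 10.2 × 482.4/10480 = 0.469 V.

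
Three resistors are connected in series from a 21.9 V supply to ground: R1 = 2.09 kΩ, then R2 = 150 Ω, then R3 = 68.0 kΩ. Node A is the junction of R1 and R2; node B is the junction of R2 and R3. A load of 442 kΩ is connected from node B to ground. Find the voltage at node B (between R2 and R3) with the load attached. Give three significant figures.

At node B, R3 is in parallel with the load: R3‖R_L = 58930 Ω.
Below node A the resistance is R2 + (R3‖R_L) = 59080 Ω, so V_A = 21.9 × 59080/61170 = 21.15 V.
Then V_B = V_A × (R3‖R_L)/(R2 + R3‖R_L) = 21.15 × 58930/59080 = 21.1 V.

V ≈ 21.1 V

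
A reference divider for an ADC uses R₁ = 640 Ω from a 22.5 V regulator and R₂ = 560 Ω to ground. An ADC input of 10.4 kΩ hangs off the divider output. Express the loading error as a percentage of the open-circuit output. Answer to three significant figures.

2.79 %

The divider's output (Thévenin) resistance is R₁‖R₂ = 298.7 Ω.
Fractional drop under load = R_th/(R_th + R_L) = 298.7 / (298.7 + 10400) = 0.02792.
So the output falls by 2.79 %.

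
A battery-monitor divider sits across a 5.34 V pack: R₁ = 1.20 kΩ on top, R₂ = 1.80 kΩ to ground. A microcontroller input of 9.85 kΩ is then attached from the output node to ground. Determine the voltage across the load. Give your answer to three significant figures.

The load sits in parallel with R₂: R₂‖R_L = (1.80 × 9.85) / (1.80 + 9.85) = 1.522 kΩ.
V_out = 5.34 × 1.522 / (1.20 + 1.522) = 5.34 × 1.522/2.722 = 2.99 V.

V_out ≈ 2.99 V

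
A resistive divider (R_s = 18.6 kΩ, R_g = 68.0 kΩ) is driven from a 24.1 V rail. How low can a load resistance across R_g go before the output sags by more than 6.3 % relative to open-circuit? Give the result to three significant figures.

Output resistance R_th = R_s‖R_g = (18.6 × 68.0)/86.60 = 14.61 kΩ.
The fractional drop is R_th/(R_th + R_L); requiring this ≤ 0.0630 gives R_L ≥ R_th(1/0.0630 − 1) = 14.61 × 14.87 = 217 kΩ.

R_L(min) ≈ 217 kΩ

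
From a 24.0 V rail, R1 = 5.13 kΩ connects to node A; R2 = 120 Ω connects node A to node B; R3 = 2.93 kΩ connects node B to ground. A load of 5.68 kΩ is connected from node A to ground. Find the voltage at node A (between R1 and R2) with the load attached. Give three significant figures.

V ≈ 6.69 V

Below node A the series string R2+R3 = 3050 Ω sits in parallel with the 5680 Ω load: 1984 Ω.
V_A = 24.0 × 1984/(5130 + 1984) = 6.69 V.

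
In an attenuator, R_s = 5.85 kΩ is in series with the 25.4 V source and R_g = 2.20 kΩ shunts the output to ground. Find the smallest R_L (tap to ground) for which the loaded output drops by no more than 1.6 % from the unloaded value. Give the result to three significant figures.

R_L(min) ≈ 98.3 kΩ

Output resistance R_th = R_s‖R_g = (5.85 × 2.20)/8.050 = 1.599 kΩ.
The fractional drop is R_th/(R_th + R_L); requiring this ≤ 0.0160 gives R_L ≥ R_th(1/0.0160 − 1) = 1.599 × 61.50 = 98.3 kΩ.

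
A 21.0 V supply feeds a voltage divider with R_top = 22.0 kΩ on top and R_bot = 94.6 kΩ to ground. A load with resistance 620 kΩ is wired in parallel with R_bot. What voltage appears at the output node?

V_out ≈ 16.6 V

The load sits in parallel with R_bot: R_bot‖R_L = (94.6 × 620) / (94.6 + 620) = 82.08 kΩ.
V_out = 21.0 × 82.08 / (22.0 + 82.08) = 21.0 × 82.08/104.1 = 16.6 V.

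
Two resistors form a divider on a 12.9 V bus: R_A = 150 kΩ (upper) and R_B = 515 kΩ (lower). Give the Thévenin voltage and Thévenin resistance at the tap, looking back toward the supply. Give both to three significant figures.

V_th is the open-circuit tap voltage: 12.9 × 515/(150 + 515) = 9.99 V.
With the supply zeroed, R_A and R_B appear in parallel from the tap: R_th = R_A‖R_B = (150 × 515)/665.0 = 116 kΩ.

V_th = 9.99 V, R_th = 116 kΩ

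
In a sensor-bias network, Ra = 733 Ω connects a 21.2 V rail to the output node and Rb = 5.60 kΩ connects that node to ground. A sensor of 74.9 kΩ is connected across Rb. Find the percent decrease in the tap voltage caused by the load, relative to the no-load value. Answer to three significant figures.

The divider's output (Thévenin) resistance is Ra‖Rb = 648.2 Ω.
Fractional drop under load = R_th/(R_th + R_L) = 648.2 / (648.2 + 74900) = 0.008579.
So the output falls by 0.858 %.

0.858 %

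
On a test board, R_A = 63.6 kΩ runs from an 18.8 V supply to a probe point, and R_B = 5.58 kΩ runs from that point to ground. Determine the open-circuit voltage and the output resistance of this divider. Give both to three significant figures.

V_th is the open-circuit tap voltage: 18.8 × 5.58/(63.6 + 5.58) = 1.52 V.
With the supply zeroed, R_A and R_B appear in parallel from the tap: R_th = R_A‖R_B = (63.6 × 5.58)/69.18 = 5.13 kΩ.

V_th = 1.52 V, R_th = 5.13 kΩ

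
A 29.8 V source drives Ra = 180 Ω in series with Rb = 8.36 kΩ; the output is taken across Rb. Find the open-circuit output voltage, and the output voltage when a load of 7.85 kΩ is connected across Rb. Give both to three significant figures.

Open-circuit: V = 29.8 × 8360/(180 + 8360) = 29.2 V.
With the load, Rb becomes Rb‖R_L = 4048 Ω, so V = 29.8 × 4048/4228 = 28.5 V.

Unloaded: 29.2 V; loaded: 28.5 V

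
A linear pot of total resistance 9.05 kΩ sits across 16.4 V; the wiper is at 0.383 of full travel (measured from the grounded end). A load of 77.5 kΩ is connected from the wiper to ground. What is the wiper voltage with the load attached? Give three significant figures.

V ≈ 6.11 V

The wiper splits the pot into (1−α)R = 5.584 kΩ above and αR = 3.466 kΩ below.
Lower section ‖ load = 3.318 kΩ.
V_wiper = 16.4 × 3.318/(5.584 + 3.318) = 6.11 V.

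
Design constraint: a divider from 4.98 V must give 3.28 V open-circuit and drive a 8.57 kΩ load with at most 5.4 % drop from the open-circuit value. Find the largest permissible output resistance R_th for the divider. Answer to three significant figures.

Loading drop = R_th/(R_th + R_L) ≤ 0.0540, so R_th ≤ R_L · ε/(1−ε) = 8.57 kΩ × 0.0540/0.9460 = 489 Ω.

R_th ≤ 489 Ω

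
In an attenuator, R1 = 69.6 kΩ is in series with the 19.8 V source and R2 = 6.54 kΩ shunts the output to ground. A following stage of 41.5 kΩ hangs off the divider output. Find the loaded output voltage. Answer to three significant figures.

V_out ≈ 1.49 V

The load sits in parallel with R2: R2‖R_L = (6.54 × 41.5) / (6.54 + 41.5) = 5.650 kΩ.
V_out = 19.8 × 5.650 / (69.6 + 5.650) = 19.8 × 5.650/75.25 = 1.49 V.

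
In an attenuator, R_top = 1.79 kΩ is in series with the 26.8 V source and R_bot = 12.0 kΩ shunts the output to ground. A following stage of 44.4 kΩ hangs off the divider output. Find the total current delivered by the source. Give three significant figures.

R_bot‖R_L = 9.447 kΩ, so the source sees R_top + R_bot‖R_L = 11.24 kΩ.
I = 26.8 V / 11.24 kΩ = 2.39 mA.

I ≈ 2.39 mA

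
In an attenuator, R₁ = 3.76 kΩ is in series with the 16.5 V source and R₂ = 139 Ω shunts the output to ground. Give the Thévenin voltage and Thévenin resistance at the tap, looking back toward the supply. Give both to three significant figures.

V_th is the open-circuit tap voltage: 16.5 × 139/(3760 + 139) = 0.588 V.
With the supply zeroed, R₁ and R₂ appear in parallel from the tap: R_th = R₁‖R₂ = (3760 × 139)/3899 = 134 Ω.

V_th = 0.588 V, R_th = 134 Ω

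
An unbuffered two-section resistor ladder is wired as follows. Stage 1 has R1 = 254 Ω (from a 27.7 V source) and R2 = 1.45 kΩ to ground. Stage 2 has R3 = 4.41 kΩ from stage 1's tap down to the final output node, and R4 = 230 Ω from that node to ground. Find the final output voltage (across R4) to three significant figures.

V_out ≈ 1.12 V

Stage 2 presents R3+R4 = 4640 Ω as a load on stage 1's tap.
Stage 1's lower leg becomes R2‖(R3+R4) = 1105 Ω, so V_mid = 27.7 × 1105/1359 = 22.52 V.
Stage 2 is itself unloaded: V_out = V_mid × R4/(R3+R4) = 22.52 × 230/4640 = 1.12 V.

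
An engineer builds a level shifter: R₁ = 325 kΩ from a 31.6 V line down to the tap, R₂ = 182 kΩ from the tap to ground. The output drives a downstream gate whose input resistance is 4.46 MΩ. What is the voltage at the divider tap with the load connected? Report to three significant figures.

V_out ≈ 11.1 V

The load sits in parallel with R₂: R₂‖R_L = (182 × 4460) / (182 + 4460) = 174.9 kΩ.
V_out = 31.6 × 174.9 / (325 + 174.9) = 31.6 × 174.9/499.9 = 11.1 V.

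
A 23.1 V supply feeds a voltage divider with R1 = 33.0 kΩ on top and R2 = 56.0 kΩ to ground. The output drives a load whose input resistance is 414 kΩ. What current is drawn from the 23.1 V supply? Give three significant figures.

R2‖R_L = 49.33 kΩ, so the source sees R1 + R2‖R_L = 82.33 kΩ.
I = 23.1 V / 82.33 kΩ = 0.281 mA.

I ≈ 0.281 mA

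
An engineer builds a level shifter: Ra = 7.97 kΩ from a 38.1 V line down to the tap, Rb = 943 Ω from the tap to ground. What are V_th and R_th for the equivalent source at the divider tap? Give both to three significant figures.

V_th = 4.03 V, R_th = 843 Ω

V_th is the open-circuit tap voltage: 38.1 × 943/(7970 + 943) = 4.03 V.
With the supply zeroed, Ra and Rb appear in parallel from the tap: R_th = Ra‖Rb = (7970 × 943)/8913 = 843 Ω.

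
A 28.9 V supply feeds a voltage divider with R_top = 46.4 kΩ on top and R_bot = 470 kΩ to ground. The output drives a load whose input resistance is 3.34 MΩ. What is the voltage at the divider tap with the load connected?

The load sits in parallel with R_bot: R_bot‖R_L = (470 × 3340) / (470 + 3340) = 412.0 kΩ.
V_out = 28.9 × 412.0 / (46.4 + 412.0) = 28.9 × 412.0/458.4 = 26.0 V.

V_out ≈ 26.0 V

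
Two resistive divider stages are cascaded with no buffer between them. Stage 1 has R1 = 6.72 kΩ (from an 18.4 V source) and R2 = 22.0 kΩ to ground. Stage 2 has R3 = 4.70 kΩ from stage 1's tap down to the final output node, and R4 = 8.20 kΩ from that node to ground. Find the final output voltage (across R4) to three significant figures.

Stage 2 presents R3+R4 = 12.90 kΩ as a load on stage 1's tap.
Stage 1's lower leg becomes R2‖(R3+R4) = 8.132 kΩ, so V_mid = 18.4 × 8.132/14.85 = 10.07 V.
Stage 2 is itself unloaded: V_out = V_mid × R4/(R3+R4) = 10.07 × 8.20/12.90 = 6.40 V.

V_out ≈ 6.40 V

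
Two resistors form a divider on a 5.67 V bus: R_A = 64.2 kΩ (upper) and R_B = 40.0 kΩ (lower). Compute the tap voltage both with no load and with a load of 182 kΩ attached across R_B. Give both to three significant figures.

Unloaded: 2.18 V; loaded: 1.92 V

Open-circuit: V = 5.67 × 40.0/(64.2 + 40.0) = 2.18 V.
With the load, R_B becomes R_B‖R_L = 32.79 kΩ, so V = 5.67 × 32.79/96.99 = 1.92 V.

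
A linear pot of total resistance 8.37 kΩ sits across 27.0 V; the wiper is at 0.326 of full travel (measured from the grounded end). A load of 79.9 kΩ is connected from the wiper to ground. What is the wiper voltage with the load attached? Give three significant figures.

The wiper splits the pot into (1−α)R = 5.641 kΩ above and αR = 2.729 kΩ below.
Lower section ‖ load = 2.639 kΩ.
V_wiper = 27.0 × 2.639/(5.641 + 2.639) = 8.60 V.

V ≈ 8.60 V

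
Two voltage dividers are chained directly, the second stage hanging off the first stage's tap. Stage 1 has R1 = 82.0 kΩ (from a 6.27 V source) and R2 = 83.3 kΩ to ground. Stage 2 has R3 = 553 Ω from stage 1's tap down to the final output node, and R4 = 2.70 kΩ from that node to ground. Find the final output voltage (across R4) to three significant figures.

Stage 2 presents R3+R4 = 3253 Ω as a load on stage 1's tap.
Stage 1's lower leg becomes R2‖(R3+R4) = 3131 Ω, so V_mid = 6.27 × 3131/85130 = 0.2306 V.
Stage 2 is itself unloaded: V_out = V_mid × R4/(R3+R4) = 0.2306 × 2700/3253 = 0.191 V.

V_out ≈ 0.191 V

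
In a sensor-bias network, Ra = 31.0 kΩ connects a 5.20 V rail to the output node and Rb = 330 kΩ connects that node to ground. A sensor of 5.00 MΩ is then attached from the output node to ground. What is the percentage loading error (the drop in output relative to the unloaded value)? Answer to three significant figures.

0.564 %

The divider's output (Thévenin) resistance is Ra‖Rb = 28.34 kΩ.
Fractional drop under load = R_th/(R_th + R_L) = 28.34 / (28.34 + 5000) = 0.005636.
So the output falls by 0.564 %.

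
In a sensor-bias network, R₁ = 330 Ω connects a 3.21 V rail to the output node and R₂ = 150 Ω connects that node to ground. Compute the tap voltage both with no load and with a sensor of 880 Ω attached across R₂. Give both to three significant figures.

Open-circuit: V = 3.21 × 150/(330 + 150) = 1.00 V.
With the load, R₂ becomes R₂‖R_L = 128.2 Ω, so V = 3.21 × 128.2/458.2 = 0.898 V.

Unloaded: 1.00 V; loaded: 0.898 V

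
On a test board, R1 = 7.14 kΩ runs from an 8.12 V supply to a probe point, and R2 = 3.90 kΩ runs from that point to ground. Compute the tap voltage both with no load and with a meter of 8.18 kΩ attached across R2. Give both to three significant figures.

Open-circuit: V = 8.12 × 3.90/(7.14 + 3.90) = 2.87 V.
With the load, R2 becomes R2‖R_L = 2.641 kΩ, so V = 8.12 × 2.641/9.781 = 2.19 V.

Unloaded: 2.87 V; loaded: 2.19 V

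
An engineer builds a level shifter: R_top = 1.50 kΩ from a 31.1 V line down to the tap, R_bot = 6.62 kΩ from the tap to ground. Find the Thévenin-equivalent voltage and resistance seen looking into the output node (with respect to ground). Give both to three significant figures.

V_th is the open-circuit tap voltage: 31.1 × 6.62/(1.50 + 6.62) = 25.4 V.
With the supply zeroed, R_top and R_bot appear in parallel from the tap: R_th = R_top‖R_bot = (1.50 × 6.62)/8.120 = 1.22 kΩ.

V_th = 25.4 V, R_th = 1.22 kΩ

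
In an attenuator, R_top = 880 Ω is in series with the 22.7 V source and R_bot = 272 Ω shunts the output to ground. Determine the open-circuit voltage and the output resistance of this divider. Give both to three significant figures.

V_th = 5.36 V, R_th = 208 Ω

V_th is the open-circuit tap voltage: 22.7 × 272/(880 + 272) = 5.36 V.
With the supply zeroed, R_top and R_bot appear in parallel from the tap: R_th = R_top‖R_bot = (880 × 272)/1152 = 208 Ω.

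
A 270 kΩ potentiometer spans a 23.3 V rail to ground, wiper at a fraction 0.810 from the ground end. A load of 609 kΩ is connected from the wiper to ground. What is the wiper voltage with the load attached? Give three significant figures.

The wiper splits the pot into (1−α)R = 51.30 kΩ above and αR = 218.7 kΩ below.
Lower section ‖ load = 160.9 kΩ.
V_wiper = 23.3 × 160.9/(51.30 + 160.9) = 17.7 V.

V ≈ 17.7 V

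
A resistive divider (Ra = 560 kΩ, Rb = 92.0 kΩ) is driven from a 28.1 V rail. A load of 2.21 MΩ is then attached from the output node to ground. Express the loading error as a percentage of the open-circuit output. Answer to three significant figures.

The divider's output (Thévenin) resistance is Ra‖Rb = 79.02 kΩ.
Fractional drop under load = R_th/(R_th + R_L) = 79.02 / (79.02 + 2210) = 0.03452.
So the output falls by 3.45 %.

3.45 %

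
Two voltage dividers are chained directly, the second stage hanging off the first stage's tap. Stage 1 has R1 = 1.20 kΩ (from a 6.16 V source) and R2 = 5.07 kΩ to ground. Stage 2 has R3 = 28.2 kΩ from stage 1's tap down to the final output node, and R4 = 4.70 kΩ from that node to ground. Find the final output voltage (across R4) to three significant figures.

Stage 2 presents R3+R4 = 32.90 kΩ as a load on stage 1's tap.
Stage 1's lower leg becomes R2‖(R3+R4) = 4.393 kΩ, so V_mid = 6.16 × 4.393/5.593 = 4.838 V.
Stage 2 is itself unloaded: V_out = V_mid × R4/(R3+R4) = 4.838 × 4.70/32.90 = 0.691 V.

V_out ≈ 0.691 V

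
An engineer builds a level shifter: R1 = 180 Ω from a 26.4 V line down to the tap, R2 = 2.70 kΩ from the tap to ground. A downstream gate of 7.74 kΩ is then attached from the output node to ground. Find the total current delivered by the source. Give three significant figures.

I ≈ 12.1 mA

R2‖R_L = 2002 Ω, so the source sees R1 + R2‖R_L = 2182 Ω.
I = 26.4 V / 2182 Ω = 12.1 mA.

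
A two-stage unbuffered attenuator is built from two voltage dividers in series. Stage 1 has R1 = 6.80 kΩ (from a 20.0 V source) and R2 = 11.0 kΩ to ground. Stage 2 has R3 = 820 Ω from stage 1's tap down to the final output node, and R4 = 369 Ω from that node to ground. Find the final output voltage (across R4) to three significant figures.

Stage 2 presents R3+R4 = 1189 Ω as a load on stage 1's tap.
Stage 1's lower leg becomes R2‖(R3+R4) = 1073 Ω, so V_mid = 20.0 × 1073/7873 = 2.726 V.
Stage 2 is itself unloaded: V_out = V_mid × R4/(R3+R4) = 2.726 × 369/1189 = 0.846 V.

V_out ≈ 0.846 V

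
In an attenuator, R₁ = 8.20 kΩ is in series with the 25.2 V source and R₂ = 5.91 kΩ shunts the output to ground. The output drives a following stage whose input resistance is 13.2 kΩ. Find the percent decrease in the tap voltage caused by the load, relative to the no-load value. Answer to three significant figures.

Unloaded V = 25.2 × 5.91/14.11 = 10.56 V.
Loaded: R₂‖R_L = 4.082 kΩ, giving V = 25.2 × 4.082/12.28 = 8.376 V.
Drop = (10.56 − 8.376) / 10.56 = 20.6 %.

20.6 %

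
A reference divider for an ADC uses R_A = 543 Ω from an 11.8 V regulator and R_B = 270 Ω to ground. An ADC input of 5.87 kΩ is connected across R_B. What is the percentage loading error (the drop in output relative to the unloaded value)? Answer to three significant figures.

The divider's output (Thévenin) resistance is R_A‖R_B = 180.3 Ω.
Fractional drop under load = R_th/(R_th + R_L) = 180.3 / (180.3 + 5870) = 0.02981.
So the output falls by 2.98 %.

2.98 %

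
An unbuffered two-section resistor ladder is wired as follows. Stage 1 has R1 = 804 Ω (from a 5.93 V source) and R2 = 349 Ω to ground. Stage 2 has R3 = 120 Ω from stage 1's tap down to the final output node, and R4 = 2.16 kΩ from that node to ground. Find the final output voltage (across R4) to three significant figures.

Stage 2 presents R3+R4 = 2280 Ω as a load on stage 1's tap.
Stage 1's lower leg becomes R2‖(R3+R4) = 302.7 Ω, so V_mid = 5.93 × 302.7/1107 = 1.622 V.
Stage 2 is itself unloaded: V_out = V_mid × R4/(R3+R4) = 1.622 × 2160/2280 = 1.54 V.

V_out ≈ 1.54 V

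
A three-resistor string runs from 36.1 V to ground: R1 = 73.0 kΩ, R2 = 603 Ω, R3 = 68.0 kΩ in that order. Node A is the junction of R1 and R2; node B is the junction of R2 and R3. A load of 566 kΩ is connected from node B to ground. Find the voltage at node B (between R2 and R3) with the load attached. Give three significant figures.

V ≈ 16.3 V

At node B, R3 is in parallel with the load: R3‖R_L = 60710 Ω.
Below node A the resistance is R2 + (R3‖R_L) = 61310 Ω, so V_A = 36.1 × 61310/134300 = 16.48 V.
Then V_B = V_A × (R3‖R_L)/(R2 + R3‖R_L) = 16.48 × 60710/61310 = 16.3 V.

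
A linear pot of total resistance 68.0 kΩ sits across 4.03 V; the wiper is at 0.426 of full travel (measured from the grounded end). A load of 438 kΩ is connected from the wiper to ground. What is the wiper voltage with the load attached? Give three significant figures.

The wiper splits the pot into (1−α)R = 39.03 kΩ above and αR = 28.97 kΩ below.
Lower section ‖ load = 27.17 kΩ.
V_wiper = 4.03 × 27.17/(39.03 + 27.17) = 1.65 V.

V ≈ 1.65 V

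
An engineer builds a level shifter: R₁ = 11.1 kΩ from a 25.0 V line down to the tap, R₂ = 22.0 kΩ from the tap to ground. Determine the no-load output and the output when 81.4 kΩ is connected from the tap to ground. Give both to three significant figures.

Unloaded: 16.6 V; loaded: 15.2 V

Open-circuit: V = 25.0 × 22.0/(11.1 + 22.0) = 16.6 V.
With the load, R₂ becomes R₂‖R_L = 17.32 kΩ, so V = 25.0 × 17.32/28.42 = 15.2 V.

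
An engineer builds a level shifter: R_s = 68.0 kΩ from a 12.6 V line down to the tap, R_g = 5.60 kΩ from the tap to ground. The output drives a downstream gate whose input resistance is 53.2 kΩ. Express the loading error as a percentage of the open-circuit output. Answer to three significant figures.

The divider's output (Thévenin) resistance is R_s‖R_g = 5.174 kΩ.
Fractional drop under load = R_th/(R_th + R_L) = 5.174 / (5.174 + 53.2) = 0.08863.
So the output falls by 8.86 %.

8.86 %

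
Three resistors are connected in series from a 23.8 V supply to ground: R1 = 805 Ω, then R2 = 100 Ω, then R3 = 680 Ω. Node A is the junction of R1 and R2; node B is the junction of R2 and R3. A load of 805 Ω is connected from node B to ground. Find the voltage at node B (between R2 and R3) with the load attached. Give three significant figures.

At node B, R3 is in parallel with the load: R3‖R_L = 368.6 Ω.
Below node A the resistance is R2 + (R3‖R_L) = 468.6 Ω, so V_A = 23.8 × 468.6/1274 = 8.757 V.
Then V_B = V_A × (R3‖R_L)/(R2 + R3‖R_L) = 8.757 × 368.6/468.6 = 6.89 V.

V ≈ 6.89 V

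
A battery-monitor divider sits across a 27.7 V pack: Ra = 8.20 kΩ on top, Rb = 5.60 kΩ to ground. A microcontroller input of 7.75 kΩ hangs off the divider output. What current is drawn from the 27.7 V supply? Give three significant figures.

I ≈ 2.42 mA

Rb‖R_L = 3.251 kΩ, so the source sees Ra + Rb‖R_L = 11.45 kΩ.
I = 27.7 V / 11.45 kΩ = 2.42 mA.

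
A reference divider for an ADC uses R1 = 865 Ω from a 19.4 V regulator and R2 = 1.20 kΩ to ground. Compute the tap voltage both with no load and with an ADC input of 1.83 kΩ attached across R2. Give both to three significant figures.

Open-circuit: V = 19.4 × 1200/(865 + 1200) = 11.3 V.
With the load, R2 becomes R2‖R_L = 724.8 Ω, so V = 19.4 × 724.8/1590 = 8.84 V.

Unloaded: 11.3 V; loaded: 8.84 V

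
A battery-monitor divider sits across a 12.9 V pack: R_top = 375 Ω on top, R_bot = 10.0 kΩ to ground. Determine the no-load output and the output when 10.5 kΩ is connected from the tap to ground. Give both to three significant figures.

Open-circuit: V = 12.9 × 10000/(375 + 10000) = 12.4 V.
With the load, R_bot becomes R_bot‖R_L = 5122 Ω, so V = 12.9 × 5122/5497 = 12.0 V.

Unloaded: 12.4 V; loaded: 12.0 V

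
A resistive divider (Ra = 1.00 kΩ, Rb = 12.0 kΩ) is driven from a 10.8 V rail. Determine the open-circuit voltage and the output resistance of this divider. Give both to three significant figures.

V_th is the open-circuit tap voltage: 10.8 × 12.0/(1.00 + 12.0) = 9.97 V.
With the supply zeroed, Ra and Rb appear in parallel from the tap: R_th = Ra‖Rb = (1.00 × 12.0)/13.00 = 923 Ω.

V_th = 9.97 V, R_th = 923 Ω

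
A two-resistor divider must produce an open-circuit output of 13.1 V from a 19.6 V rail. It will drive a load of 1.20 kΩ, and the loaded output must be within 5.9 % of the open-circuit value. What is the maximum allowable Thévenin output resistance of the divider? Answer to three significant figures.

R_th ≤ 75.2 Ω

Loading drop = R_th/(R_th + R_L) ≤ 0.0590, so R_th ≤ R_L · ε/(1−ε) = 1.20 kΩ × 0.0590/0.9410 = 75.2 Ω.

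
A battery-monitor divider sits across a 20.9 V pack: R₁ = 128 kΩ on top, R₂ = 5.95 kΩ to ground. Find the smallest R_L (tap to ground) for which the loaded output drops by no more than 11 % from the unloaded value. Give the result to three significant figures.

Output resistance R_th = R₁‖R₂ = (128 × 5.95)/133.9 = 5.686 kΩ.
The fractional drop is R_th/(R_th + R_L); requiring this ≤ 0.110 gives R_L ≥ R_th(1/0.110 − 1) = 5.686 × 8.091 = 46.0 kΩ.

R_L(min) ≈ 46.0 kΩ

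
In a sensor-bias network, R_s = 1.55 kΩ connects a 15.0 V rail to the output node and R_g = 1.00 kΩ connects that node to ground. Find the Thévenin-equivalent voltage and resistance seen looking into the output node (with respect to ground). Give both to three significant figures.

V_th = 5.88 V, R_th = 608 Ω

V_th is the open-circuit tap voltage: 15.0 × 1.00/(1.55 + 1.00) = 5.88 V.
With the supply zeroed, R_s and R_g appear in parallel from the tap: R_th = R_s‖R_g = (1.55 × 1.00)/2.550 = 608 Ω.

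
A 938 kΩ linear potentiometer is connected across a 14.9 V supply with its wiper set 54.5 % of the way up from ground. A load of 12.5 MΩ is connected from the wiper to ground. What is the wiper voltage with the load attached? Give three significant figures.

V ≈ 7.97 V

The wiper splits the pot into (1−α)R = 426.8 kΩ above and αR = 511.2 kΩ below.
Lower section ‖ load = 491.1 kΩ.
V_wiper = 14.9 × 491.1/(426.8 + 491.1) = 7.97 V.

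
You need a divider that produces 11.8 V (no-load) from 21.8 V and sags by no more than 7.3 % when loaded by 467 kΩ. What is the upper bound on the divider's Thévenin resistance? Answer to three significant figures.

R_th ≤ 36.8 kΩ

Loading drop = R_th/(R_th + R_L) ≤ 0.0730, so R_th ≤ R_L · ε/(1−ε) = 467 kΩ × 0.0730/0.9270 = 36.8 kΩ.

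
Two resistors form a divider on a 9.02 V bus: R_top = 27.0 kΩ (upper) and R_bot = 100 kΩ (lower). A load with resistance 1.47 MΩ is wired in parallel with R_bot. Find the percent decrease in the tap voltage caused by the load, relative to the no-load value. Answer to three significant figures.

1.43 %

The divider's output (Thévenin) resistance is R_top‖R_bot = 21.26 kΩ.
Fractional drop under load = R_th/(R_th + R_L) = 21.26 / (21.26 + 1470) = 0.01426.
So the output falls by 1.43 %.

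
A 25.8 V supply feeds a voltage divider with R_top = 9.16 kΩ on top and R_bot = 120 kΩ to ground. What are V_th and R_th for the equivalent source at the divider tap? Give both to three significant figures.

V_th is the open-circuit tap voltage: 25.8 × 120/(9.16 + 120) = 24.0 V.
With the supply zeroed, R_top and R_bot appear in parallel from the tap: R_th = R_top‖R_bot = (9.16 × 120)/129.2 = 8.51 kΩ.

V_th = 24.0 V, R_th = 8.51 kΩ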